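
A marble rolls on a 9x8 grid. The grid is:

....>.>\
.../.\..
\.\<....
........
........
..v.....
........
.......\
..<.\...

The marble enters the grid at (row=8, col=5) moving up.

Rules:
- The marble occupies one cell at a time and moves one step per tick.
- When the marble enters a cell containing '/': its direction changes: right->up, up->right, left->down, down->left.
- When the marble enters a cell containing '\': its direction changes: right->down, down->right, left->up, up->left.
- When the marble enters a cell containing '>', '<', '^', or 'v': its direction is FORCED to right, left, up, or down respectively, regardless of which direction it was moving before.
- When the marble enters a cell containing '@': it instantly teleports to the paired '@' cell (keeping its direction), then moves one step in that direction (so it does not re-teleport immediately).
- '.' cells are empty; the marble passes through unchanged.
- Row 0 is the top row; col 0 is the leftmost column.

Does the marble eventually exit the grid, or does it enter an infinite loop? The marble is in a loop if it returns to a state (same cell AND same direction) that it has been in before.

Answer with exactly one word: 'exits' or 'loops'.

Step 1: enter (8,5), '.' pass, move up to (7,5)
Step 2: enter (7,5), '.' pass, move up to (6,5)
Step 3: enter (6,5), '.' pass, move up to (5,5)
Step 4: enter (5,5), '.' pass, move up to (4,5)
Step 5: enter (4,5), '.' pass, move up to (3,5)
Step 6: enter (3,5), '.' pass, move up to (2,5)
Step 7: enter (2,5), '.' pass, move up to (1,5)
Step 8: enter (1,5), '\' deflects up->left, move left to (1,4)
Step 9: enter (1,4), '.' pass, move left to (1,3)
Step 10: enter (1,3), '/' deflects left->down, move down to (2,3)
Step 11: enter (2,3), '<' forces down->left, move left to (2,2)
Step 12: enter (2,2), '\' deflects left->up, move up to (1,2)
Step 13: enter (1,2), '.' pass, move up to (0,2)
Step 14: enter (0,2), '.' pass, move up to (-1,2)
Step 15: at (-1,2) — EXIT via top edge, pos 2

Answer: exits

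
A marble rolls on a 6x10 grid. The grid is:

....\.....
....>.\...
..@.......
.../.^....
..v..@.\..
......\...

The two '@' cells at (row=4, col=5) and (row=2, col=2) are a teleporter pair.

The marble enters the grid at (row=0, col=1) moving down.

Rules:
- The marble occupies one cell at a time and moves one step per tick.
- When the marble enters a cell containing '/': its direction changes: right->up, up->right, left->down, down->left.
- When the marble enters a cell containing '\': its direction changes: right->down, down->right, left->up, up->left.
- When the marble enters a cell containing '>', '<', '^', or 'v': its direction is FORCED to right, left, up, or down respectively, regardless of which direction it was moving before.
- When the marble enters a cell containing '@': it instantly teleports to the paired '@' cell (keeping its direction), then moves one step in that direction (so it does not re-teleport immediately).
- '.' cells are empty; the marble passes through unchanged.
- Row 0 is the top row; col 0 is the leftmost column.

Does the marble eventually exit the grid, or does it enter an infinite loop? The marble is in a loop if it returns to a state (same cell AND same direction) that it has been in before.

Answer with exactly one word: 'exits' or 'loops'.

Answer: exits

Derivation:
Step 1: enter (0,1), '.' pass, move down to (1,1)
Step 2: enter (1,1), '.' pass, move down to (2,1)
Step 3: enter (2,1), '.' pass, move down to (3,1)
Step 4: enter (3,1), '.' pass, move down to (4,1)
Step 5: enter (4,1), '.' pass, move down to (5,1)
Step 6: enter (5,1), '.' pass, move down to (6,1)
Step 7: at (6,1) — EXIT via bottom edge, pos 1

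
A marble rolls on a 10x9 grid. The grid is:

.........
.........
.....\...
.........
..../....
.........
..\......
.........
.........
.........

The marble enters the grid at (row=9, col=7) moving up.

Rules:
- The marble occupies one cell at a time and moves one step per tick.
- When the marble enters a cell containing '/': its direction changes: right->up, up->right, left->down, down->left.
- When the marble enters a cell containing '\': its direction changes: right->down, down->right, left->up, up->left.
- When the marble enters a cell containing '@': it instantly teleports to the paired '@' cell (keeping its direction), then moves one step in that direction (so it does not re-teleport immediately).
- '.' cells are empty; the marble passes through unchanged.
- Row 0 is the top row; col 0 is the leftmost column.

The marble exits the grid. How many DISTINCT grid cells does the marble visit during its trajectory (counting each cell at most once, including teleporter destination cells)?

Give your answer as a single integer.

Step 1: enter (9,7), '.' pass, move up to (8,7)
Step 2: enter (8,7), '.' pass, move up to (7,7)
Step 3: enter (7,7), '.' pass, move up to (6,7)
Step 4: enter (6,7), '.' pass, move up to (5,7)
Step 5: enter (5,7), '.' pass, move up to (4,7)
Step 6: enter (4,7), '.' pass, move up to (3,7)
Step 7: enter (3,7), '.' pass, move up to (2,7)
Step 8: enter (2,7), '.' pass, move up to (1,7)
Step 9: enter (1,7), '.' pass, move up to (0,7)
Step 10: enter (0,7), '.' pass, move up to (-1,7)
Step 11: at (-1,7) — EXIT via top edge, pos 7
Distinct cells visited: 10 (path length 10)

Answer: 10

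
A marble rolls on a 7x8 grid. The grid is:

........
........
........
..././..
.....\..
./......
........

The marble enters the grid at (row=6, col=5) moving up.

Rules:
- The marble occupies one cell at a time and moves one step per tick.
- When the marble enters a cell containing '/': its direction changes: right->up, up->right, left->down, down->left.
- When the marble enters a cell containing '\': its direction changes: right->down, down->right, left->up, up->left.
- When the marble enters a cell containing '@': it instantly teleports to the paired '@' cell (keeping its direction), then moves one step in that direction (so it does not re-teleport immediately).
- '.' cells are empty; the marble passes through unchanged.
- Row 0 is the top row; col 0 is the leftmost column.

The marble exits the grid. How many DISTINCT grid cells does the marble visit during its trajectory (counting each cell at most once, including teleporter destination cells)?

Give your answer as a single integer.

Answer: 8

Derivation:
Step 1: enter (6,5), '.' pass, move up to (5,5)
Step 2: enter (5,5), '.' pass, move up to (4,5)
Step 3: enter (4,5), '\' deflects up->left, move left to (4,4)
Step 4: enter (4,4), '.' pass, move left to (4,3)
Step 5: enter (4,3), '.' pass, move left to (4,2)
Step 6: enter (4,2), '.' pass, move left to (4,1)
Step 7: enter (4,1), '.' pass, move left to (4,0)
Step 8: enter (4,0), '.' pass, move left to (4,-1)
Step 9: at (4,-1) — EXIT via left edge, pos 4
Distinct cells visited: 8 (path length 8)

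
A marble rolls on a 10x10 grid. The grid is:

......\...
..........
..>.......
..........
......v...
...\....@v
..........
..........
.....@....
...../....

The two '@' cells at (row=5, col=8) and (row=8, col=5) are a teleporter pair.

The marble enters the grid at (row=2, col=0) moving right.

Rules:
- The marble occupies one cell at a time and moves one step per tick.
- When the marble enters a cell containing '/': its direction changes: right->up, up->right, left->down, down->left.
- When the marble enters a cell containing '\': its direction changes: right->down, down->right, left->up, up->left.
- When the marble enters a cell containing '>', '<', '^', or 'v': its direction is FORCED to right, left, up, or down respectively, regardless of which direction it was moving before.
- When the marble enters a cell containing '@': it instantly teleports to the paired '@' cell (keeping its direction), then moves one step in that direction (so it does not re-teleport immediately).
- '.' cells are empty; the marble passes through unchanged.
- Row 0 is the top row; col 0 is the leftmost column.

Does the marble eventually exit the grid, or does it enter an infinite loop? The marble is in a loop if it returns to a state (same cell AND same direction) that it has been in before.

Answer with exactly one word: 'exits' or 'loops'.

Step 1: enter (2,0), '.' pass, move right to (2,1)
Step 2: enter (2,1), '.' pass, move right to (2,2)
Step 3: enter (2,2), '>' forces right->right, move right to (2,3)
Step 4: enter (2,3), '.' pass, move right to (2,4)
Step 5: enter (2,4), '.' pass, move right to (2,5)
Step 6: enter (2,5), '.' pass, move right to (2,6)
Step 7: enter (2,6), '.' pass, move right to (2,7)
Step 8: enter (2,7), '.' pass, move right to (2,8)
Step 9: enter (2,8), '.' pass, move right to (2,9)
Step 10: enter (2,9), '.' pass, move right to (2,10)
Step 11: at (2,10) — EXIT via right edge, pos 2

Answer: exits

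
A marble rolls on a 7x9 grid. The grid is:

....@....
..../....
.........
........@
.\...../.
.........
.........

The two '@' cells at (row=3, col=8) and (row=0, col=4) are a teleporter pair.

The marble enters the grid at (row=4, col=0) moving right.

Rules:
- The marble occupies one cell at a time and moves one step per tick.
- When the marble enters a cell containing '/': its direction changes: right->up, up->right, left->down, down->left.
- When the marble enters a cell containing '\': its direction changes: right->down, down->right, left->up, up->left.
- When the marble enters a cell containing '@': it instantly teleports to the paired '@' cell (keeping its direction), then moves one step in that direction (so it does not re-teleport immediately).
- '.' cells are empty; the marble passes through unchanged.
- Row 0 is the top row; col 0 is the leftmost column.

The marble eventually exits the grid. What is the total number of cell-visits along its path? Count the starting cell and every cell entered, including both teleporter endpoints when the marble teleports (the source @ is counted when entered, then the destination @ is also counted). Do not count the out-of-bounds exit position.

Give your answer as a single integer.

Answer: 4

Derivation:
Step 1: enter (4,0), '.' pass, move right to (4,1)
Step 2: enter (4,1), '\' deflects right->down, move down to (5,1)
Step 3: enter (5,1), '.' pass, move down to (6,1)
Step 4: enter (6,1), '.' pass, move down to (7,1)
Step 5: at (7,1) — EXIT via bottom edge, pos 1
Path length (cell visits): 4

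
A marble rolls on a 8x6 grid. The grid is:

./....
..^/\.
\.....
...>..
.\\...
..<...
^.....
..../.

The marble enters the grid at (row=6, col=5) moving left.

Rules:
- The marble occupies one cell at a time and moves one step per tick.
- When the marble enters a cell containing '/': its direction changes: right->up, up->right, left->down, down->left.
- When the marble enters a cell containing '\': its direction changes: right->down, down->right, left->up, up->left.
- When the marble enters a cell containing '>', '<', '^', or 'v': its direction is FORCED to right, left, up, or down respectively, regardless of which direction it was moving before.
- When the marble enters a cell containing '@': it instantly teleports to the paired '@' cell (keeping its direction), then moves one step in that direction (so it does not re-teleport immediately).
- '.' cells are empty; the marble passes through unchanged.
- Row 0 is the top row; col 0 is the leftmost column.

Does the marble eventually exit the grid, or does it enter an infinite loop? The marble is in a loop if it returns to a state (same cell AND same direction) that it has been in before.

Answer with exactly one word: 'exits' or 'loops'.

Step 1: enter (6,5), '.' pass, move left to (6,4)
Step 2: enter (6,4), '.' pass, move left to (6,3)
Step 3: enter (6,3), '.' pass, move left to (6,2)
Step 4: enter (6,2), '.' pass, move left to (6,1)
Step 5: enter (6,1), '.' pass, move left to (6,0)
Step 6: enter (6,0), '^' forces left->up, move up to (5,0)
Step 7: enter (5,0), '.' pass, move up to (4,0)
Step 8: enter (4,0), '.' pass, move up to (3,0)
Step 9: enter (3,0), '.' pass, move up to (2,0)
Step 10: enter (2,0), '\' deflects up->left, move left to (2,-1)
Step 11: at (2,-1) — EXIT via left edge, pos 2

Answer: exits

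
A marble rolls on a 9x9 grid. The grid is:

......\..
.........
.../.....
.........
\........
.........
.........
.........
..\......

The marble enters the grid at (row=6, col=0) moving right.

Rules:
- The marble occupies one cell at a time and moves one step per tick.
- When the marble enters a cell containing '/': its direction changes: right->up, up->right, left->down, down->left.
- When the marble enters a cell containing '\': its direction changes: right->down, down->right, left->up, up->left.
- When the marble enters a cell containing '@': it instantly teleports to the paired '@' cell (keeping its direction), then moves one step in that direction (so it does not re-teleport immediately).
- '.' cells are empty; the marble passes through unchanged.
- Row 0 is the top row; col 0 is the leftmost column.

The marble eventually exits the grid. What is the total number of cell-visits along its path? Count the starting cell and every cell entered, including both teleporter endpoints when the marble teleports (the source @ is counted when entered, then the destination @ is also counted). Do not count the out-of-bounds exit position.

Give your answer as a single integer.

Answer: 9

Derivation:
Step 1: enter (6,0), '.' pass, move right to (6,1)
Step 2: enter (6,1), '.' pass, move right to (6,2)
Step 3: enter (6,2), '.' pass, move right to (6,3)
Step 4: enter (6,3), '.' pass, move right to (6,4)
Step 5: enter (6,4), '.' pass, move right to (6,5)
Step 6: enter (6,5), '.' pass, move right to (6,6)
Step 7: enter (6,6), '.' pass, move right to (6,7)
Step 8: enter (6,7), '.' pass, move right to (6,8)
Step 9: enter (6,8), '.' pass, move right to (6,9)
Step 10: at (6,9) — EXIT via right edge, pos 6
Path length (cell visits): 9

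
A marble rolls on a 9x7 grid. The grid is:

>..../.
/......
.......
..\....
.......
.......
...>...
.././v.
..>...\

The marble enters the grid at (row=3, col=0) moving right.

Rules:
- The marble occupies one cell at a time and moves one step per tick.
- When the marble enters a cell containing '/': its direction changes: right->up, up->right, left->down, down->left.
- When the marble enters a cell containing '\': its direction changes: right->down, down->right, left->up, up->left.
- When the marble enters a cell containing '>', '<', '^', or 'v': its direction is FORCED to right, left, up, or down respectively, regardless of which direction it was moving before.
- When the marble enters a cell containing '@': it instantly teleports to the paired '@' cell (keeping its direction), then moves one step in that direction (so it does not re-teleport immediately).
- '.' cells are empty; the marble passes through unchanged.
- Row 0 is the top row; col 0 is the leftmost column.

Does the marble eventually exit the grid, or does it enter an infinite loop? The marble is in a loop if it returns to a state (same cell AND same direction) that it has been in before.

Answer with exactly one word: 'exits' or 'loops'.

Step 1: enter (3,0), '.' pass, move right to (3,1)
Step 2: enter (3,1), '.' pass, move right to (3,2)
Step 3: enter (3,2), '\' deflects right->down, move down to (4,2)
Step 4: enter (4,2), '.' pass, move down to (5,2)
Step 5: enter (5,2), '.' pass, move down to (6,2)
Step 6: enter (6,2), '.' pass, move down to (7,2)
Step 7: enter (7,2), '/' deflects down->left, move left to (7,1)
Step 8: enter (7,1), '.' pass, move left to (7,0)
Step 9: enter (7,0), '.' pass, move left to (7,-1)
Step 10: at (7,-1) — EXIT via left edge, pos 7

Answer: exits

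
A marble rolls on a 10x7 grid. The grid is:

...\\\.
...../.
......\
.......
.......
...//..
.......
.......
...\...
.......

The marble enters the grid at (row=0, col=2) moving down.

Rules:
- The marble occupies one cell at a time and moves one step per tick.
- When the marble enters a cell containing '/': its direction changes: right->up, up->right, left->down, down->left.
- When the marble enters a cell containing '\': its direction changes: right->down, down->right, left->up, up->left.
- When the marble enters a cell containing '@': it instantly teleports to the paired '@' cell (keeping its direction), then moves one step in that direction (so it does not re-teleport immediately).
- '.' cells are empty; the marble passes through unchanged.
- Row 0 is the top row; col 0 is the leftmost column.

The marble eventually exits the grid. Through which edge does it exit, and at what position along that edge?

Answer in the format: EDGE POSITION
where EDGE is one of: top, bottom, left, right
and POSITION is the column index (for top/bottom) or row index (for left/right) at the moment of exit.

Step 1: enter (0,2), '.' pass, move down to (1,2)
Step 2: enter (1,2), '.' pass, move down to (2,2)
Step 3: enter (2,2), '.' pass, move down to (3,2)
Step 4: enter (3,2), '.' pass, move down to (4,2)
Step 5: enter (4,2), '.' pass, move down to (5,2)
Step 6: enter (5,2), '.' pass, move down to (6,2)
Step 7: enter (6,2), '.' pass, move down to (7,2)
Step 8: enter (7,2), '.' pass, move down to (8,2)
Step 9: enter (8,2), '.' pass, move down to (9,2)
Step 10: enter (9,2), '.' pass, move down to (10,2)
Step 11: at (10,2) — EXIT via bottom edge, pos 2

Answer: bottom 2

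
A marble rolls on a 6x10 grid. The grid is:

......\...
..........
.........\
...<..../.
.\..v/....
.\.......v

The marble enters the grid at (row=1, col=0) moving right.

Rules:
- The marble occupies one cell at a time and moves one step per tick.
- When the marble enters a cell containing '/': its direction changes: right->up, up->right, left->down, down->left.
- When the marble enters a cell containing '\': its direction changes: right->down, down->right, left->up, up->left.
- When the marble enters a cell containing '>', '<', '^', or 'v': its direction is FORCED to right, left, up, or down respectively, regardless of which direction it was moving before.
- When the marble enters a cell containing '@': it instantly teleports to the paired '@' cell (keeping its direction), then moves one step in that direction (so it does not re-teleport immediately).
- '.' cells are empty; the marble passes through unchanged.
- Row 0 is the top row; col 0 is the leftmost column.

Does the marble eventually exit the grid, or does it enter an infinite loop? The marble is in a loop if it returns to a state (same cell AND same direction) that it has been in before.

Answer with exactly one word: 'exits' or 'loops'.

Step 1: enter (1,0), '.' pass, move right to (1,1)
Step 2: enter (1,1), '.' pass, move right to (1,2)
Step 3: enter (1,2), '.' pass, move right to (1,3)
Step 4: enter (1,3), '.' pass, move right to (1,4)
Step 5: enter (1,4), '.' pass, move right to (1,5)
Step 6: enter (1,5), '.' pass, move right to (1,6)
Step 7: enter (1,6), '.' pass, move right to (1,7)
Step 8: enter (1,7), '.' pass, move right to (1,8)
Step 9: enter (1,8), '.' pass, move right to (1,9)
Step 10: enter (1,9), '.' pass, move right to (1,10)
Step 11: at (1,10) — EXIT via right edge, pos 1

Answer: exits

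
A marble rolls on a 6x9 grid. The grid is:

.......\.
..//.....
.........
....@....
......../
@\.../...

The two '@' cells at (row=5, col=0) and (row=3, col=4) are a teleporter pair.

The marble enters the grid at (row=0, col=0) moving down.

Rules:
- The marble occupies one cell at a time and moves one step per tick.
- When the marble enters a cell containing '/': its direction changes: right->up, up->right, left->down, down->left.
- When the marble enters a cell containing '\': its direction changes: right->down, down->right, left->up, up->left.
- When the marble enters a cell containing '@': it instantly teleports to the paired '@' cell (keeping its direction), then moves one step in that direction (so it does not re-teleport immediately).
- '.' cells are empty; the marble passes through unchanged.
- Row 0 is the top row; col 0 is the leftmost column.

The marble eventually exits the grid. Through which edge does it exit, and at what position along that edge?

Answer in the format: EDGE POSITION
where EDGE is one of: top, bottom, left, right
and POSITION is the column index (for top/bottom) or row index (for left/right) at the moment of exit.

Answer: bottom 4

Derivation:
Step 1: enter (0,0), '.' pass, move down to (1,0)
Step 2: enter (1,0), '.' pass, move down to (2,0)
Step 3: enter (2,0), '.' pass, move down to (3,0)
Step 4: enter (3,0), '.' pass, move down to (4,0)
Step 5: enter (4,0), '.' pass, move down to (5,0)
Step 6: enter (5,0), '@' teleport (5,0)->(3,4), also enter (3,4), move down to (4,4)
Step 7: enter (4,4), '.' pass, move down to (5,4)
Step 8: enter (5,4), '.' pass, move down to (6,4)
Step 9: at (6,4) — EXIT via bottom edge, pos 4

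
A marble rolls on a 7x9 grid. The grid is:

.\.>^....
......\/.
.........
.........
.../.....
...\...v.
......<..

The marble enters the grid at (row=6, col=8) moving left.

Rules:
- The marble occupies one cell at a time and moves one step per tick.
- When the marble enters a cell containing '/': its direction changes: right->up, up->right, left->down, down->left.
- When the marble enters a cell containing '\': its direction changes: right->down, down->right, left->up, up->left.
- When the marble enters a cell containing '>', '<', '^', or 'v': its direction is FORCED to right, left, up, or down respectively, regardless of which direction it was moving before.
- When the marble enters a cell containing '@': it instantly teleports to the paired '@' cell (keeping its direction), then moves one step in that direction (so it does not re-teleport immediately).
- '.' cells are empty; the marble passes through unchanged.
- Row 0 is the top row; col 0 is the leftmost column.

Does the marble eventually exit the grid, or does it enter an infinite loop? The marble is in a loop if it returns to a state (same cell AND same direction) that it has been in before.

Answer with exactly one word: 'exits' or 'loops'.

Answer: exits

Derivation:
Step 1: enter (6,8), '.' pass, move left to (6,7)
Step 2: enter (6,7), '.' pass, move left to (6,6)
Step 3: enter (6,6), '<' forces left->left, move left to (6,5)
Step 4: enter (6,5), '.' pass, move left to (6,4)
Step 5: enter (6,4), '.' pass, move left to (6,3)
Step 6: enter (6,3), '.' pass, move left to (6,2)
Step 7: enter (6,2), '.' pass, move left to (6,1)
Step 8: enter (6,1), '.' pass, move left to (6,0)
Step 9: enter (6,0), '.' pass, move left to (6,-1)
Step 10: at (6,-1) — EXIT via left edge, pos 6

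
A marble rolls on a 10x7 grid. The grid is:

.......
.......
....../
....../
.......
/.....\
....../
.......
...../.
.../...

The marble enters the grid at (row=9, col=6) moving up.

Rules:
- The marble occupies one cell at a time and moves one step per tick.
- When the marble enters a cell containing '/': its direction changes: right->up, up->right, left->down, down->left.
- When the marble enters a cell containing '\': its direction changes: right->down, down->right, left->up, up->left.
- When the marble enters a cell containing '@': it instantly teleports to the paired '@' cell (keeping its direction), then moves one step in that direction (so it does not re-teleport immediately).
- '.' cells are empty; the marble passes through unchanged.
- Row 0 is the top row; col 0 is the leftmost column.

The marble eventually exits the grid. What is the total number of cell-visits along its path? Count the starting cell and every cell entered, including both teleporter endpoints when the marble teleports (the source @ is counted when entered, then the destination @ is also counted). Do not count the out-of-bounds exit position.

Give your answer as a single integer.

Step 1: enter (9,6), '.' pass, move up to (8,6)
Step 2: enter (8,6), '.' pass, move up to (7,6)
Step 3: enter (7,6), '.' pass, move up to (6,6)
Step 4: enter (6,6), '/' deflects up->right, move right to (6,7)
Step 5: at (6,7) — EXIT via right edge, pos 6
Path length (cell visits): 4

Answer: 4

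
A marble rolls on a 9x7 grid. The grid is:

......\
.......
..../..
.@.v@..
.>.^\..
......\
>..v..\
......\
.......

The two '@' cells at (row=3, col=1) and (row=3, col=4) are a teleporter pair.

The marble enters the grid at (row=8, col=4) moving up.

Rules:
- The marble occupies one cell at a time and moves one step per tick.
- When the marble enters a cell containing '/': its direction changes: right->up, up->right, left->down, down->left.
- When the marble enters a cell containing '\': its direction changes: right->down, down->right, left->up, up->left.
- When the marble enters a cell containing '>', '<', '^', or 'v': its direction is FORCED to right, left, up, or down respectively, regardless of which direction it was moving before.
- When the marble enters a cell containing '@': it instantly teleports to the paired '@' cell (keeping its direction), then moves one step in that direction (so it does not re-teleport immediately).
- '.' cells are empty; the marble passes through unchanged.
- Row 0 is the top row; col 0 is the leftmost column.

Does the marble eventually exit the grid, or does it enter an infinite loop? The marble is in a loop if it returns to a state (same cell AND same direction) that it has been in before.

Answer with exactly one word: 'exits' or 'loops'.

Answer: loops

Derivation:
Step 1: enter (8,4), '.' pass, move up to (7,4)
Step 2: enter (7,4), '.' pass, move up to (6,4)
Step 3: enter (6,4), '.' pass, move up to (5,4)
Step 4: enter (5,4), '.' pass, move up to (4,4)
Step 5: enter (4,4), '\' deflects up->left, move left to (4,3)
Step 6: enter (4,3), '^' forces left->up, move up to (3,3)
Step 7: enter (3,3), 'v' forces up->down, move down to (4,3)
Step 8: enter (4,3), '^' forces down->up, move up to (3,3)
Step 9: at (3,3) dir=up — LOOP DETECTED (seen before)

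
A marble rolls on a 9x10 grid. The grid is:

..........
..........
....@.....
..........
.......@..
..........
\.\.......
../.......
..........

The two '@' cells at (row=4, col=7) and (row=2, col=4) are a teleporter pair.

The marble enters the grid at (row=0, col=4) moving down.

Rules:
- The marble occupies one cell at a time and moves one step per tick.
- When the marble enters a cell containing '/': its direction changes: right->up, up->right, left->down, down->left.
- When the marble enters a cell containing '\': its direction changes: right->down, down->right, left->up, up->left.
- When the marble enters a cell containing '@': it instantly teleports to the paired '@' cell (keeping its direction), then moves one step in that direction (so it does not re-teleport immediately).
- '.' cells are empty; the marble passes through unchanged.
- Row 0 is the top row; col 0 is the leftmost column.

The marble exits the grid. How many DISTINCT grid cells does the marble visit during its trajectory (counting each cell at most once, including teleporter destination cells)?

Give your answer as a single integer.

Answer: 8

Derivation:
Step 1: enter (0,4), '.' pass, move down to (1,4)
Step 2: enter (1,4), '.' pass, move down to (2,4)
Step 3: enter (2,4), '@' teleport (2,4)->(4,7), also enter (4,7), move down to (5,7)
Step 4: enter (5,7), '.' pass, move down to (6,7)
Step 5: enter (6,7), '.' pass, move down to (7,7)
Step 6: enter (7,7), '.' pass, move down to (8,7)
Step 7: enter (8,7), '.' pass, move down to (9,7)
Step 8: at (9,7) — EXIT via bottom edge, pos 7
Distinct cells visited: 8 (path length 8)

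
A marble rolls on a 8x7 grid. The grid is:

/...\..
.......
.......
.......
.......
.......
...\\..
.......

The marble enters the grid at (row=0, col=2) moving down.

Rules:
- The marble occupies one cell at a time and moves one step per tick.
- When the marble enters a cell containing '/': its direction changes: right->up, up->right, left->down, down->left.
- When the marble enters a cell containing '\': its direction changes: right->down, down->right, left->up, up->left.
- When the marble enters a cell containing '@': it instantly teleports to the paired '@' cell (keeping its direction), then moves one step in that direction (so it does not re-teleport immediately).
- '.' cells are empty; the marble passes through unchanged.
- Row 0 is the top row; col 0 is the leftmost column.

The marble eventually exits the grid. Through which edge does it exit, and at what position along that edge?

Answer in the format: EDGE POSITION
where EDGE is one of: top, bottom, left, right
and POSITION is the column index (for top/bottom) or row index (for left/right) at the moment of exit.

Step 1: enter (0,2), '.' pass, move down to (1,2)
Step 2: enter (1,2), '.' pass, move down to (2,2)
Step 3: enter (2,2), '.' pass, move down to (3,2)
Step 4: enter (3,2), '.' pass, move down to (4,2)
Step 5: enter (4,2), '.' pass, move down to (5,2)
Step 6: enter (5,2), '.' pass, move down to (6,2)
Step 7: enter (6,2), '.' pass, move down to (7,2)
Step 8: enter (7,2), '.' pass, move down to (8,2)
Step 9: at (8,2) — EXIT via bottom edge, pos 2

Answer: bottom 2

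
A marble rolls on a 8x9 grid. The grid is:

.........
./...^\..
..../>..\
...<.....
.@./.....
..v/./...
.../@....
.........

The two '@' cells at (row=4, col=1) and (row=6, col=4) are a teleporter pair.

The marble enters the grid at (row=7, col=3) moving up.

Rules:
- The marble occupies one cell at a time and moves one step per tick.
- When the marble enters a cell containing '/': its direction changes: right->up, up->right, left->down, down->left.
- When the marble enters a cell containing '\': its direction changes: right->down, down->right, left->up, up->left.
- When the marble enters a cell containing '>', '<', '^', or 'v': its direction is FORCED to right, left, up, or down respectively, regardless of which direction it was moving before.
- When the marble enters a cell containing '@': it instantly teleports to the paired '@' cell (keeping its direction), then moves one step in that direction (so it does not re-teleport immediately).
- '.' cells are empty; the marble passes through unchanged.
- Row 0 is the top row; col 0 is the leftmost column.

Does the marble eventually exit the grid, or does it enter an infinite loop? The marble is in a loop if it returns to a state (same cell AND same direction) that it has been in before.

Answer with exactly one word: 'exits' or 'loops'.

Answer: exits

Derivation:
Step 1: enter (7,3), '.' pass, move up to (6,3)
Step 2: enter (6,3), '/' deflects up->right, move right to (6,4)
Step 3: enter (6,4), '@' teleport (6,4)->(4,1), also enter (4,1), move right to (4,2)
Step 4: enter (4,2), '.' pass, move right to (4,3)
Step 5: enter (4,3), '/' deflects right->up, move up to (3,3)
Step 6: enter (3,3), '<' forces up->left, move left to (3,2)
Step 7: enter (3,2), '.' pass, move left to (3,1)
Step 8: enter (3,1), '.' pass, move left to (3,0)
Step 9: enter (3,0), '.' pass, move left to (3,-1)
Step 10: at (3,-1) — EXIT via left edge, pos 3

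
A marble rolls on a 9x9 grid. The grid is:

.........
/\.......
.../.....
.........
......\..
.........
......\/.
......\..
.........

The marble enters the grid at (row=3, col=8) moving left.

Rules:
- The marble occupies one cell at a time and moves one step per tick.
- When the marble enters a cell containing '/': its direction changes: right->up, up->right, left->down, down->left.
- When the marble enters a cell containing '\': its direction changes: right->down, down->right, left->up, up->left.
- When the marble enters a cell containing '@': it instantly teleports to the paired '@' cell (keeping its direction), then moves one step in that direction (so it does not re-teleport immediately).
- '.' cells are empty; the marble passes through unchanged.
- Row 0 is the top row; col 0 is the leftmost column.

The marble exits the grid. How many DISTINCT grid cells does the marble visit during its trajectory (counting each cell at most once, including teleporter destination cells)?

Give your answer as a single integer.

Answer: 9

Derivation:
Step 1: enter (3,8), '.' pass, move left to (3,7)
Step 2: enter (3,7), '.' pass, move left to (3,6)
Step 3: enter (3,6), '.' pass, move left to (3,5)
Step 4: enter (3,5), '.' pass, move left to (3,4)
Step 5: enter (3,4), '.' pass, move left to (3,3)
Step 6: enter (3,3), '.' pass, move left to (3,2)
Step 7: enter (3,2), '.' pass, move left to (3,1)
Step 8: enter (3,1), '.' pass, move left to (3,0)
Step 9: enter (3,0), '.' pass, move left to (3,-1)
Step 10: at (3,-1) — EXIT via left edge, pos 3
Distinct cells visited: 9 (path length 9)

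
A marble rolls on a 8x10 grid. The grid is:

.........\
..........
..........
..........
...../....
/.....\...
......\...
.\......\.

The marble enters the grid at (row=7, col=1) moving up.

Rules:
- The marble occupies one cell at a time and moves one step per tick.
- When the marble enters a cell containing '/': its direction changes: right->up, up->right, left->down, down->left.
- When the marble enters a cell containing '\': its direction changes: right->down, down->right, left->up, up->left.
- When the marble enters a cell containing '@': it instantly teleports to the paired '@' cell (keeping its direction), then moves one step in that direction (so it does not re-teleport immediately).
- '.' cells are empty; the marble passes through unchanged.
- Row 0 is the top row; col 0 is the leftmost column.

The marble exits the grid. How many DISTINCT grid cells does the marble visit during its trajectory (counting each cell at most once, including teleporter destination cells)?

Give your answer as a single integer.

Answer: 2

Derivation:
Step 1: enter (7,1), '\' deflects up->left, move left to (7,0)
Step 2: enter (7,0), '.' pass, move left to (7,-1)
Step 3: at (7,-1) — EXIT via left edge, pos 7
Distinct cells visited: 2 (path length 2)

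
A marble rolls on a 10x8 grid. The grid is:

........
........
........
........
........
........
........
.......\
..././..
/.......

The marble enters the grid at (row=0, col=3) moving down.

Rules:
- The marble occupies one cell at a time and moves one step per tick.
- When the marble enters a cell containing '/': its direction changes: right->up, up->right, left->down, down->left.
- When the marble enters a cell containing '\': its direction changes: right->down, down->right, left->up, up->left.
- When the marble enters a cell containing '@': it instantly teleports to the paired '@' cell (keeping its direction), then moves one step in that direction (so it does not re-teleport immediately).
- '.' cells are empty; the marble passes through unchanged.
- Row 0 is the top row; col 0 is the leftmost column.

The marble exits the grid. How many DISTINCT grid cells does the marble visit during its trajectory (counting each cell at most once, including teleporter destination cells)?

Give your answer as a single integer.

Answer: 12

Derivation:
Step 1: enter (0,3), '.' pass, move down to (1,3)
Step 2: enter (1,3), '.' pass, move down to (2,3)
Step 3: enter (2,3), '.' pass, move down to (3,3)
Step 4: enter (3,3), '.' pass, move down to (4,3)
Step 5: enter (4,3), '.' pass, move down to (5,3)
Step 6: enter (5,3), '.' pass, move down to (6,3)
Step 7: enter (6,3), '.' pass, move down to (7,3)
Step 8: enter (7,3), '.' pass, move down to (8,3)
Step 9: enter (8,3), '/' deflects down->left, move left to (8,2)
Step 10: enter (8,2), '.' pass, move left to (8,1)
Step 11: enter (8,1), '.' pass, move left to (8,0)
Step 12: enter (8,0), '.' pass, move left to (8,-1)
Step 13: at (8,-1) — EXIT via left edge, pos 8
Distinct cells visited: 12 (path length 12)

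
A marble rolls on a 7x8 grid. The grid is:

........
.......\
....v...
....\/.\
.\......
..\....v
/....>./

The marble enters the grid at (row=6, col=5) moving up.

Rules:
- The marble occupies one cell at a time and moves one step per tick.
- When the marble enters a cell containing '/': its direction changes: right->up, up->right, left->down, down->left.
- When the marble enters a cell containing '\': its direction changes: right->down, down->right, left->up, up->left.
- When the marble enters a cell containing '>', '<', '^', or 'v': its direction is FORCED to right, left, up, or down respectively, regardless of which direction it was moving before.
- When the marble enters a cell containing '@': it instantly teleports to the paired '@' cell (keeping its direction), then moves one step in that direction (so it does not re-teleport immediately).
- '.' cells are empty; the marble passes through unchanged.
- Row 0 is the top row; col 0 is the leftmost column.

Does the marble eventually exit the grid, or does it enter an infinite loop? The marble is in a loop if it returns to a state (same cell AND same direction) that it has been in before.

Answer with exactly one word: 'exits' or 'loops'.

Answer: loops

Derivation:
Step 1: enter (6,5), '>' forces up->right, move right to (6,6)
Step 2: enter (6,6), '.' pass, move right to (6,7)
Step 3: enter (6,7), '/' deflects right->up, move up to (5,7)
Step 4: enter (5,7), 'v' forces up->down, move down to (6,7)
Step 5: enter (6,7), '/' deflects down->left, move left to (6,6)
Step 6: enter (6,6), '.' pass, move left to (6,5)
Step 7: enter (6,5), '>' forces left->right, move right to (6,6)
Step 8: at (6,6) dir=right — LOOP DETECTED (seen before)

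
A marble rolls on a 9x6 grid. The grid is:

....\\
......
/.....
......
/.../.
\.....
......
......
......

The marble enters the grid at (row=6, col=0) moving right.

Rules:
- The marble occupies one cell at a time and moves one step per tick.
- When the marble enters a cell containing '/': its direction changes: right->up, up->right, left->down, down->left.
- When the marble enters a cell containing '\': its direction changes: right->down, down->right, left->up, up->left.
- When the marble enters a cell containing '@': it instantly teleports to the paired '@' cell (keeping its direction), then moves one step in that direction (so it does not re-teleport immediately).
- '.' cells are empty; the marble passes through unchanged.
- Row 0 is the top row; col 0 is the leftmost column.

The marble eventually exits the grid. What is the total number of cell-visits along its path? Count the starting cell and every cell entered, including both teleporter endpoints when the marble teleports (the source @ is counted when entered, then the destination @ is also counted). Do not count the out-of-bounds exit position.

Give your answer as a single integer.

Answer: 6

Derivation:
Step 1: enter (6,0), '.' pass, move right to (6,1)
Step 2: enter (6,1), '.' pass, move right to (6,2)
Step 3: enter (6,2), '.' pass, move right to (6,3)
Step 4: enter (6,3), '.' pass, move right to (6,4)
Step 5: enter (6,4), '.' pass, move right to (6,5)
Step 6: enter (6,5), '.' pass, move right to (6,6)
Step 7: at (6,6) — EXIT via right edge, pos 6
Path length (cell visits): 6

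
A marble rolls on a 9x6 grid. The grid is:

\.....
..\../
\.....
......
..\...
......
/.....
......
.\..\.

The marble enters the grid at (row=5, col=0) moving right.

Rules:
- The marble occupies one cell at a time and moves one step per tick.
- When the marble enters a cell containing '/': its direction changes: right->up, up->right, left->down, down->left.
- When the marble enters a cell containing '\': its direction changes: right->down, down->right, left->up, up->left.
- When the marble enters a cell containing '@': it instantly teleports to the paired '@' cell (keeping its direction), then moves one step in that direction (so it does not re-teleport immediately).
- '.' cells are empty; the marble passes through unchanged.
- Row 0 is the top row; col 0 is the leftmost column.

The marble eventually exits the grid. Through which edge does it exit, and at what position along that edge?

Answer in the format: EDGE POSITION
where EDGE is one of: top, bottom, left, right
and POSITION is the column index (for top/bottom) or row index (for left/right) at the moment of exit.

Answer: right 5

Derivation:
Step 1: enter (5,0), '.' pass, move right to (5,1)
Step 2: enter (5,1), '.' pass, move right to (5,2)
Step 3: enter (5,2), '.' pass, move right to (5,3)
Step 4: enter (5,3), '.' pass, move right to (5,4)
Step 5: enter (5,4), '.' pass, move right to (5,5)
Step 6: enter (5,5), '.' pass, move right to (5,6)
Step 7: at (5,6) — EXIT via right edge, pos 5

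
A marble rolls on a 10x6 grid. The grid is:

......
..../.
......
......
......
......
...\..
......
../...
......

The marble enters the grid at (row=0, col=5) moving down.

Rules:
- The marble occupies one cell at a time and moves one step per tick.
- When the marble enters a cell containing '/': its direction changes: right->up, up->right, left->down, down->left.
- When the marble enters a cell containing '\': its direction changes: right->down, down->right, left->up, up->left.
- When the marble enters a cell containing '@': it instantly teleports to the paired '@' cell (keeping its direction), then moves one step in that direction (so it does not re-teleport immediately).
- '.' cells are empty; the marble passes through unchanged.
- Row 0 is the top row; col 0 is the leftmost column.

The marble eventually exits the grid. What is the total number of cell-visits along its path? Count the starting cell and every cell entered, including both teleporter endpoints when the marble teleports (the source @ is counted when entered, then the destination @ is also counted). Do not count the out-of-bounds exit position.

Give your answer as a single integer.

Answer: 10

Derivation:
Step 1: enter (0,5), '.' pass, move down to (1,5)
Step 2: enter (1,5), '.' pass, move down to (2,5)
Step 3: enter (2,5), '.' pass, move down to (3,5)
Step 4: enter (3,5), '.' pass, move down to (4,5)
Step 5: enter (4,5), '.' pass, move down to (5,5)
Step 6: enter (5,5), '.' pass, move down to (6,5)
Step 7: enter (6,5), '.' pass, move down to (7,5)
Step 8: enter (7,5), '.' pass, move down to (8,5)
Step 9: enter (8,5), '.' pass, move down to (9,5)
Step 10: enter (9,5), '.' pass, move down to (10,5)
Step 11: at (10,5) — EXIT via bottom edge, pos 5
Path length (cell visits): 10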